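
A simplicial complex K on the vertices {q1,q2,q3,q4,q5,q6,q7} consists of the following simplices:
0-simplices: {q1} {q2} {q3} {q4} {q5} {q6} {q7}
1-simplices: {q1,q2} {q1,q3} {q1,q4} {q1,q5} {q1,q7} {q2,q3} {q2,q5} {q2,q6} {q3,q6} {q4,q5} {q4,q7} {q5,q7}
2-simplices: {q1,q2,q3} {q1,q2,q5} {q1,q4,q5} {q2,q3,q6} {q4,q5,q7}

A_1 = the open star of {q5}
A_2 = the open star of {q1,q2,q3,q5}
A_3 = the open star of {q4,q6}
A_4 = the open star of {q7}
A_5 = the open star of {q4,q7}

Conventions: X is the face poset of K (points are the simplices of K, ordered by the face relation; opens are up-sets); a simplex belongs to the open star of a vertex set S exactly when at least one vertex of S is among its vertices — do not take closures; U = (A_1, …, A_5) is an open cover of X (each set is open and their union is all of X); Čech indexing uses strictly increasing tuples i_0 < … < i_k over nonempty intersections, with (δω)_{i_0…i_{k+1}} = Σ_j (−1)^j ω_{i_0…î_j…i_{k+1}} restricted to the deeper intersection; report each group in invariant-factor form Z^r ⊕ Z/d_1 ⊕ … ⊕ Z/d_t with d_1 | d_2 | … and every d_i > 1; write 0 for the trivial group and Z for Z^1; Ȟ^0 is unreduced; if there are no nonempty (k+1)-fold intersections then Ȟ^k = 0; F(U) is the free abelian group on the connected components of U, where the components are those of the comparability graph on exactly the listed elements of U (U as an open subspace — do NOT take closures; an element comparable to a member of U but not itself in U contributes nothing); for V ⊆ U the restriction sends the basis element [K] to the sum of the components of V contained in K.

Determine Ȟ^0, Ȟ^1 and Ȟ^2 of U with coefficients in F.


nerve of the cover:
  A1={{q5},{q1,q5},{q2,q5},{q4,q5},{q5,q7},{q1,q2,q5},{q1,q4,q5},{q4,q5,q7}} A2={{q1},{q2},{q3},{q5},{q1,q2},{q1,q3},{q1,q4},{q1,q5},{q1,q7},{q2,q3},{q2,q5},{q2,q6},{q3,q6},{q4,q5},{q5,q7},{q1,q2,q3},{q1,q2,q5},{q1,q4,q5},{q2,q3,q6},{q4,q5,q7}} A3={{q4},{q6},{q1,q4},{q2,q6},{q3,q6},{q4,q5},{q4,q7},{q1,q4,q5},{q2,q3,q6},{q4,q5,q7}} A4={{q7},{q1,q7},{q4,q7},{q5,q7},{q4,q5,q7}} A5={{q4},{q7},{q1,q4},{q1,q7},{q4,q5},{q4,q7},{q5,q7},{q1,q4,q5},{q4,q5,q7}}
  A12={{q5},{q1,q5},{q2,q5},{q4,q5},{q5,q7},{q1,q2,q5},{q1,q4,q5},{q4,q5,q7}} A13={{q4,q5},{q1,q4,q5},{q4,q5,q7}} A14={{q5,q7},{q4,q5,q7}} A15={{q4,q5},{q5,q7},{q1,q4,q5},{q4,q5,q7}} A23={{q1,q4},{q2,q6},{q3,q6},{q4,q5},{q1,q4,q5},{q2,q3,q6},{q4,q5,q7}} A24={{q1,q7},{q5,q7},{q4,q5,q7}} A25={{q1,q4},{q1,q7},{q4,q5},{q5,q7},{q1,q4,q5},{q4,q5,q7}} A34={{q4,q7},{q4,q5,q7}} A35={{q4},{q1,q4},{q4,q5},{q4,q7},{q1,q4,q5},{q4,q5,q7}} A45={{q7},{q1,q7},{q4,q7},{q5,q7},{q4,q5,q7}}
  A123={{q4,q5},{q1,q4,q5},{q4,q5,q7}} A124={{q5,q7},{q4,q5,q7}} A125={{q4,q5},{q5,q7},{q1,q4,q5},{q4,q5,q7}} A134={{q4,q5,q7}} A135={{q4,q5},{q1,q4,q5},{q4,q5,q7}} A145={{q5,q7},{q4,q5,q7}} A234={{q4,q5,q7}} A235={{q1,q4},{q4,q5},{q1,q4,q5},{q4,q5,q7}} A245={{q1,q7},{q5,q7},{q4,q5,q7}} A345={{q4,q7},{q4,q5,q7}}
  A1234={{q4,q5,q7}} A1235={{q4,q5},{q1,q4,q5},{q4,q5,q7}} A1245={{q5,q7},{q4,q5,q7}} A1345={{q4,q5,q7}} A2345={{q4,q5,q7}}
  A12345={{q4,q5,q7}}
components per intersection:
  A1: {{q5},{q1,q5},{q2,q5},{q4,q5},{q5,q7},{q1,q2,q5},{q1,q4,q5},{q4,q5,q7}}
  A2: {{q1},{q2},{q3},{q5},{q1,q2},{q1,q3},{q1,q4},{q1,q5},{q1,q7},{q2,q3},{q2,q5},{q2,q6},{q3,q6},{q4,q5},{q5,q7},{q1,q2,q3},{q1,q2,q5},{q1,q4,q5},{q2,q3,q6},{q4,q5,q7}}
  A3: {{q4},{q1,q4},{q4,q5},{q4,q7},{q1,q4,q5},{q4,q5,q7}} {{q6},{q2,q6},{q3,q6},{q2,q3,q6}}
  A4: {{q7},{q1,q7},{q4,q7},{q5,q7},{q4,q5,q7}}
  A5: {{q4},{q7},{q1,q4},{q1,q7},{q4,q5},{q4,q7},{q5,q7},{q1,q4,q5},{q4,q5,q7}}
  A12: {{q5},{q1,q5},{q2,q5},{q4,q5},{q5,q7},{q1,q2,q5},{q1,q4,q5},{q4,q5,q7}}
  A13: {{q4,q5},{q1,q4,q5},{q4,q5,q7}}
  A14: {{q5,q7},{q4,q5,q7}}
  A15: {{q4,q5},{q5,q7},{q1,q4,q5},{q4,q5,q7}}
  A23: {{q1,q4},{q4,q5},{q1,q4,q5},{q4,q5,q7}} {{q2,q6},{q3,q6},{q2,q3,q6}}
  A24: {{q1,q7}} {{q5,q7},{q4,q5,q7}}
  A25: {{q1,q4},{q4,q5},{q5,q7},{q1,q4,q5},{q4,q5,q7}} {{q1,q7}}
  A34: {{q4,q7},{q4,q5,q7}}
  A35: {{q4},{q1,q4},{q4,q5},{q4,q7},{q1,q4,q5},{q4,q5,q7}}
  A45: {{q7},{q1,q7},{q4,q7},{q5,q7},{q4,q5,q7}}
  A123: {{q4,q5},{q1,q4,q5},{q4,q5,q7}}
  A124: {{q5,q7},{q4,q5,q7}}
  A125: {{q4,q5},{q5,q7},{q1,q4,q5},{q4,q5,q7}}
  A134: {{q4,q5,q7}}
  A135: {{q4,q5},{q1,q4,q5},{q4,q5,q7}}
  A145: {{q5,q7},{q4,q5,q7}}
  A234: {{q4,q5,q7}}
  A235: {{q1,q4},{q4,q5},{q1,q4,q5},{q4,q5,q7}}
  A245: {{q1,q7}} {{q5,q7},{q4,q5,q7}}
  A345: {{q4,q7},{q4,q5,q7}}
  A1234: {{q4,q5,q7}}
  A1235: {{q4,q5},{q1,q4,q5},{q4,q5,q7}}
  A1245: {{q5,q7},{q4,q5,q7}}
  A1345: {{q4,q5,q7}}
  A2345: {{q4,q5,q7}}
  A12345: {{q4,q5,q7}}
C dims 6,13,11,5; δ0: rk 5, SNF 1^5; δ1: rk 7, SNF 1^7; δ2: rk 4, SNF 1^4
Ȟ^0 = (6 − 5) − 0 = 1, so Ȟ^0 ≅ Z
Ȟ^1 = (13 − 7) − 5 = 1, so Ȟ^1 ≅ Z
Ȟ^2 = (11 − 4) − 7 = 0, so Ȟ^2 ≅ 0

Ȟ^0 = Z,  Ȟ^1 = Z,  Ȟ^2 = 0


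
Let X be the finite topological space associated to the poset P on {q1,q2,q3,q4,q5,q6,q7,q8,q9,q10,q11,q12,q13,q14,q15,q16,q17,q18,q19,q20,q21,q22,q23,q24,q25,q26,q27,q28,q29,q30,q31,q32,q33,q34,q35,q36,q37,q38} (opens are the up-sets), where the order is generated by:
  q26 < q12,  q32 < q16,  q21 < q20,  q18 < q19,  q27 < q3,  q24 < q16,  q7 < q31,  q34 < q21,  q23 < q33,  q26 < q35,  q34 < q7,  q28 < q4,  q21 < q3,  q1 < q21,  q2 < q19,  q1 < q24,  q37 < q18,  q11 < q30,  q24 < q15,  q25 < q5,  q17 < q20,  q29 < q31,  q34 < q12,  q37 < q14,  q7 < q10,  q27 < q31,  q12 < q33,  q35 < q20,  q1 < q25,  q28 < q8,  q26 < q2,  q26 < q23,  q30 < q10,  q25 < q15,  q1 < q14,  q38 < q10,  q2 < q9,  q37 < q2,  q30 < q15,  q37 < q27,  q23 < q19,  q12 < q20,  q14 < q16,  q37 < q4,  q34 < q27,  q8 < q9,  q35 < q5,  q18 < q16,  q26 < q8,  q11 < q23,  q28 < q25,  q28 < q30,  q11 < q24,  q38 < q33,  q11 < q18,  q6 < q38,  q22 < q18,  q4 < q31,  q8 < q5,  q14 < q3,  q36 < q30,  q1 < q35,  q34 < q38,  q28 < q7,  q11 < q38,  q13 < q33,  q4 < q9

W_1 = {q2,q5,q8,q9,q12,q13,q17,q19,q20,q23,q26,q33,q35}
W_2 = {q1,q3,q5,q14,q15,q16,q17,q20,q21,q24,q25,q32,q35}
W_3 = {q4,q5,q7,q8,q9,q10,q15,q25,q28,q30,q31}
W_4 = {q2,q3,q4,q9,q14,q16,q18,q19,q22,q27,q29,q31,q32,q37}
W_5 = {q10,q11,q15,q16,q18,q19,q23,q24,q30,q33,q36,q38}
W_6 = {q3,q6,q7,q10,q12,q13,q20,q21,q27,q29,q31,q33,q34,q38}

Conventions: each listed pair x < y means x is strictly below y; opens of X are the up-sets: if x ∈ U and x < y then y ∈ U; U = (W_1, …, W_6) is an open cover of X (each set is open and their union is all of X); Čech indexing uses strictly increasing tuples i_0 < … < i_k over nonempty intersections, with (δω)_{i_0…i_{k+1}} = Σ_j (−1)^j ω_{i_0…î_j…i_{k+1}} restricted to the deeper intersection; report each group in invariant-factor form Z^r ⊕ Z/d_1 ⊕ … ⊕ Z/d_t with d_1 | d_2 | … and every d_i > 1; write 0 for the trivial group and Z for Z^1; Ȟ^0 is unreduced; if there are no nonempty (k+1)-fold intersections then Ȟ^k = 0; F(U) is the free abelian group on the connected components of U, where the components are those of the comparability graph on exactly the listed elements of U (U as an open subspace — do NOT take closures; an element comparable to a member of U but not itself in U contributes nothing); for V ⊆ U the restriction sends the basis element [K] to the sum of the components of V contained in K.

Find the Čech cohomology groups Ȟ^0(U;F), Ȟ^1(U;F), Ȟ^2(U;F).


Ȟ^0 = Z, Ȟ^1 = 0 and Ȟ^2 = Z/2

nonempty overlaps:
  W12={q5,q17,q20,q35} W13={q5,q8,q9} W14={q2,q9,q19} W15={q19,q23,q33} W16={q12,q13,q20,q33} W23={q5,q15,q25} W24={q3,q14,q16,q32} W25={q15,q16,q24} W26={q3,q20,q21} W34={q4,q9,q31} W35={q10,q15,q30} W36={q7,q10,q31} W45={q16,q18,q19} W46={q3,q27,q29,q31} W56={q10,q33,q38}
  W123={q5} W126={q20} W134={q9} W145={q19} W156={q33} W235={q15} W245={q16} W246={q3} W346={q31} W356={q10}
components per intersection:
  W1: {q2,q5,q8,q9,q12,q13,q17,q19,q20,q23,q26,q33,q35}
  W2: {q1,q3,q5,q14,q15,q16,q17,q20,q21,q24,q25,q32,q35}
  W3: {q4,q5,q7,q8,q9,q10,q15,q25,q28,q30,q31}
  W4: {q2,q3,q4,q9,q14,q16,q18,q19,q22,q27,q29,q31,q32,q37}
  W5: {q10,q11,q15,q16,q18,q19,q23,q24,q30,q33,q36,q38}
  W6: {q3,q6,q7,q10,q12,q13,q20,q21,q27,q29,q31,q33,q34,q38}
  W12: {q5,q17,q20,q35}
  W13: {q5,q8,q9}
  W14: {q2,q9,q19}
  W15: {q19,q23,q33}
  W16: {q12,q13,q20,q33}
  W23: {q5,q15,q25}
  W24: {q3,q14,q16,q32}
  W25: {q15,q16,q24}
  W26: {q3,q20,q21}
  W34: {q4,q9,q31}
  W35: {q10,q15,q30}
  W36: {q7,q10,q31}
  W45: {q16,q18,q19}
  W46: {q3,q27,q29,q31}
  W56: {q10,q33,q38}
  W123: {q5}
  W126: {q20}
  W134: {q9}
  W145: {q19}
  W156: {q33}
  W235: {q15}
  W245: {q16}
  W246: {q3}
  W346: {q31}
  W356: {q10}
C dims 6,15,10; δ0: rk 5, SNF 1^5; δ1: rk 10, SNF 1^9·2
degree 0: 6−5−0 = 1 → Ȟ^0 ≅ Z
degree 1: 15−10−5 = 0 → Ȟ^1 ≅ 0
degree 2: 10−0−10 = 0 plus torsion [2] → Ȟ^2 ≅ Z/2


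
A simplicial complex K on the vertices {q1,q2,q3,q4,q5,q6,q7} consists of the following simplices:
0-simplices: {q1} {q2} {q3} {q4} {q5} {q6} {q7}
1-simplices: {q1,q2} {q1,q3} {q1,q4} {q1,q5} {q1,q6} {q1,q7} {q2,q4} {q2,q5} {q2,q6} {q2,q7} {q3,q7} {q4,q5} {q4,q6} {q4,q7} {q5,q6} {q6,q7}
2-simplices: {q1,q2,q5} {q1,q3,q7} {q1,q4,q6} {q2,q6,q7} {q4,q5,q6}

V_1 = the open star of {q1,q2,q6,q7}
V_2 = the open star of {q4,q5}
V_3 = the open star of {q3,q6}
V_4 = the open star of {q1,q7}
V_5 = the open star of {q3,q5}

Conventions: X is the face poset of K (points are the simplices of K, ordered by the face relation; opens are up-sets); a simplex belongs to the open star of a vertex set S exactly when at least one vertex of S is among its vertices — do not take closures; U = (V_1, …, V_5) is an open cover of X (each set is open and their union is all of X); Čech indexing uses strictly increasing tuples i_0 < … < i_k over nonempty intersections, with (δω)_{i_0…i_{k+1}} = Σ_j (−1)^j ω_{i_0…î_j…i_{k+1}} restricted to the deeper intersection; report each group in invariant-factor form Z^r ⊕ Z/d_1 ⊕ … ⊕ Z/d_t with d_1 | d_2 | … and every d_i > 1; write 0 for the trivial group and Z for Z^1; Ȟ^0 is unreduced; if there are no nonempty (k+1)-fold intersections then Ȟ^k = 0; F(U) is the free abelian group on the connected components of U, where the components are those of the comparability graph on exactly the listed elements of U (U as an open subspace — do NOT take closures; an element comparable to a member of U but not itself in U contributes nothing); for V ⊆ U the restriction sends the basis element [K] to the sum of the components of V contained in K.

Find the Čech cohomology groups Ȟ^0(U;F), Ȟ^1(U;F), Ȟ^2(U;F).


Ȟ^0(U;F) ≅ Z, Ȟ^1(U;F) ≅ Z^3 and Ȟ^2(U;F) ≅ 0

nerve simplices:
  V1={{q1},{q2},{q6},{q7},{q1,q2},{q1,q3},{q1,q4},{q1,q5},{q1,q6},{q1,q7},{q2,q4},{q2,q5},{q2,q6},{q2,q7},{q3,q7},{q4,q6},{q4,q7},{q5,q6},{q6,q7},{q1,q2,q5},{q1,q3,q7},{q1,q4,q6},{q2,q6,q7},{q4,q5,q6}} V2={{q4},{q5},{q1,q4},{q1,q5},{q2,q4},{q2,q5},{q4,q5},{q4,q6},{q4,q7},{q5,q6},{q1,q2,q5},{q1,q4,q6},{q4,q5,q6}} V3={{q3},{q6},{q1,q3},{q1,q6},{q2,q6},{q3,q7},{q4,q6},{q5,q6},{q6,q7},{q1,q3,q7},{q1,q4,q6},{q2,q6,q7},{q4,q5,q6}} V4={{q1},{q7},{q1,q2},{q1,q3},{q1,q4},{q1,q5},{q1,q6},{q1,q7},{q2,q7},{q3,q7},{q4,q7},{q6,q7},{q1,q2,q5},{q1,q3,q7},{q1,q4,q6},{q2,q6,q7}} V5={{q3},{q5},{q1,q3},{q1,q5},{q2,q5},{q3,q7},{q4,q5},{q5,q6},{q1,q2,q5},{q1,q3,q7},{q4,q5,q6}}
  V12={{q1,q4},{q1,q5},{q2,q4},{q2,q5},{q4,q6},{q4,q7},{q5,q6},{q1,q2,q5},{q1,q4,q6},{q4,q5,q6}} V13={{q6},{q1,q3},{q1,q6},{q2,q6},{q3,q7},{q4,q6},{q5,q6},{q6,q7},{q1,q3,q7},{q1,q4,q6},{q2,q6,q7},{q4,q5,q6}} V14={{q1},{q7},{q1,q2},{q1,q3},{q1,q4},{q1,q5},{q1,q6},{q1,q7},{q2,q7},{q3,q7},{q4,q7},{q6,q7},{q1,q2,q5},{q1,q3,q7},{q1,q4,q6},{q2,q6,q7}} V15={{q1,q3},{q1,q5},{q2,q5},{q3,q7},{q5,q6},{q1,q2,q5},{q1,q3,q7},{q4,q5,q6}} V23={{q4,q6},{q5,q6},{q1,q4,q6},{q4,q5,q6}} V24={{q1,q4},{q1,q5},{q4,q7},{q1,q2,q5},{q1,q4,q6}} V25={{q5},{q1,q5},{q2,q5},{q4,q5},{q5,q6},{q1,q2,q5},{q4,q5,q6}} V34={{q1,q3},{q1,q6},{q3,q7},{q6,q7},{q1,q3,q7},{q1,q4,q6},{q2,q6,q7}} V35={{q3},{q1,q3},{q3,q7},{q5,q6},{q1,q3,q7},{q4,q5,q6}} V45={{q1,q3},{q1,q5},{q3,q7},{q1,q2,q5},{q1,q3,q7}}
  V123={{q4,q6},{q5,q6},{q1,q4,q6},{q4,q5,q6}} V124={{q1,q4},{q1,q5},{q4,q7},{q1,q2,q5},{q1,q4,q6}} V125={{q1,q5},{q2,q5},{q5,q6},{q1,q2,q5},{q4,q5,q6}} V134={{q1,q3},{q1,q6},{q3,q7},{q6,q7},{q1,q3,q7},{q1,q4,q6},{q2,q6,q7}} V135={{q1,q3},{q3,q7},{q5,q6},{q1,q3,q7},{q4,q5,q6}} V145={{q1,q3},{q1,q5},{q3,q7},{q1,q2,q5},{q1,q3,q7}} V234={{q1,q4,q6}} V235={{q5,q6},{q4,q5,q6}} V245={{q1,q5},{q1,q2,q5}} V345={{q1,q3},{q3,q7},{q1,q3,q7}}
  V1234={{q1,q4,q6}} V1235={{q5,q6},{q4,q5,q6}} V1245={{q1,q5},{q1,q2,q5}} V1345={{q1,q3},{q3,q7},{q1,q3,q7}}
components per intersection:
  V1: {{q1},{q2},{q6},{q7},{q1,q2},{q1,q3},{q1,q4},{q1,q5},{q1,q6},{q1,q7},{q2,q4},{q2,q5},{q2,q6},{q2,q7},{q3,q7},{q4,q6},{q4,q7},{q5,q6},{q6,q7},{q1,q2,q5},{q1,q3,q7},{q1,q4,q6},{q2,q6,q7},{q4,q5,q6}}
  V2: {{q4},{q5},{q1,q4},{q1,q5},{q2,q4},{q2,q5},{q4,q5},{q4,q6},{q4,q7},{q5,q6},{q1,q2,q5},{q1,q4,q6},{q4,q5,q6}}
  V3: {{q3},{q1,q3},{q3,q7},{q1,q3,q7}} {{q6},{q1,q6},{q2,q6},{q4,q6},{q5,q6},{q6,q7},{q1,q4,q6},{q2,q6,q7},{q4,q5,q6}}
  V4: {{q1},{q7},{q1,q2},{q1,q3},{q1,q4},{q1,q5},{q1,q6},{q1,q7},{q2,q7},{q3,q7},{q4,q7},{q6,q7},{q1,q2,q5},{q1,q3,q7},{q1,q4,q6},{q2,q6,q7}}
  V5: {{q3},{q1,q3},{q3,q7},{q1,q3,q7}} {{q5},{q1,q5},{q2,q5},{q4,q5},{q5,q6},{q1,q2,q5},{q4,q5,q6}}
  V12: {{q1,q4},{q4,q6},{q5,q6},{q1,q4,q6},{q4,q5,q6}} {{q1,q5},{q2,q5},{q1,q2,q5}} {{q2,q4}} {{q4,q7}}
  V13: {{q6},{q1,q6},{q2,q6},{q4,q6},{q5,q6},{q6,q7},{q1,q4,q6},{q2,q6,q7},{q4,q5,q6}} {{q1,q3},{q3,q7},{q1,q3,q7}}
  V14: {{q1},{q7},{q1,q2},{q1,q3},{q1,q4},{q1,q5},{q1,q6},{q1,q7},{q2,q7},{q3,q7},{q4,q7},{q6,q7},{q1,q2,q5},{q1,q3,q7},{q1,q4,q6},{q2,q6,q7}}
  V15: {{q1,q3},{q3,q7},{q1,q3,q7}} {{q1,q5},{q2,q5},{q1,q2,q5}} {{q5,q6},{q4,q5,q6}}
  V23: {{q4,q6},{q5,q6},{q1,q4,q6},{q4,q5,q6}}
  V24: {{q1,q4},{q1,q4,q6}} {{q1,q5},{q1,q2,q5}} {{q4,q7}}
  V25: {{q5},{q1,q5},{q2,q5},{q4,q5},{q5,q6},{q1,q2,q5},{q4,q5,q6}}
  V34: {{q1,q3},{q3,q7},{q1,q3,q7}} {{q1,q6},{q1,q4,q6}} {{q6,q7},{q2,q6,q7}}
  V35: {{q3},{q1,q3},{q3,q7},{q1,q3,q7}} {{q5,q6},{q4,q5,q6}}
  V45: {{q1,q3},{q3,q7},{q1,q3,q7}} {{q1,q5},{q1,q2,q5}}
  V123: {{q4,q6},{q5,q6},{q1,q4,q6},{q4,q5,q6}}
  V124: {{q1,q4},{q1,q4,q6}} {{q1,q5},{q1,q2,q5}} {{q4,q7}}
  V125: {{q1,q5},{q2,q5},{q1,q2,q5}} {{q5,q6},{q4,q5,q6}}
  V134: {{q1,q3},{q3,q7},{q1,q3,q7}} {{q1,q6},{q1,q4,q6}} {{q6,q7},{q2,q6,q7}}
  V135: {{q1,q3},{q3,q7},{q1,q3,q7}} {{q5,q6},{q4,q5,q6}}
  V145: {{q1,q3},{q3,q7},{q1,q3,q7}} {{q1,q5},{q1,q2,q5}}
  V234: {{q1,q4,q6}}
  V235: {{q5,q6},{q4,q5,q6}}
  V245: {{q1,q5},{q1,q2,q5}}
  V345: {{q1,q3},{q3,q7},{q1,q3,q7}}
  V1234: {{q1,q4,q6}}
  V1235: {{q5,q6},{q4,q5,q6}}
  V1245: {{q1,q5},{q1,q2,q5}}
  V1345: {{q1,q3},{q3,q7},{q1,q3,q7}}
C dims 7,22,17,4; δ0: rk 6, SNF 1^6; δ1: rk 13, SNF 1^13; δ2: rk 4, SNF 1^4
degree 0: 7−6−0 = 1 → Ȟ^0 ≅ Z
degree 1: 22−13−6 = 3 → Ȟ^1 ≅ Z^3
degree 2: 17−4−13 = 0 → Ȟ^2 ≅ 0


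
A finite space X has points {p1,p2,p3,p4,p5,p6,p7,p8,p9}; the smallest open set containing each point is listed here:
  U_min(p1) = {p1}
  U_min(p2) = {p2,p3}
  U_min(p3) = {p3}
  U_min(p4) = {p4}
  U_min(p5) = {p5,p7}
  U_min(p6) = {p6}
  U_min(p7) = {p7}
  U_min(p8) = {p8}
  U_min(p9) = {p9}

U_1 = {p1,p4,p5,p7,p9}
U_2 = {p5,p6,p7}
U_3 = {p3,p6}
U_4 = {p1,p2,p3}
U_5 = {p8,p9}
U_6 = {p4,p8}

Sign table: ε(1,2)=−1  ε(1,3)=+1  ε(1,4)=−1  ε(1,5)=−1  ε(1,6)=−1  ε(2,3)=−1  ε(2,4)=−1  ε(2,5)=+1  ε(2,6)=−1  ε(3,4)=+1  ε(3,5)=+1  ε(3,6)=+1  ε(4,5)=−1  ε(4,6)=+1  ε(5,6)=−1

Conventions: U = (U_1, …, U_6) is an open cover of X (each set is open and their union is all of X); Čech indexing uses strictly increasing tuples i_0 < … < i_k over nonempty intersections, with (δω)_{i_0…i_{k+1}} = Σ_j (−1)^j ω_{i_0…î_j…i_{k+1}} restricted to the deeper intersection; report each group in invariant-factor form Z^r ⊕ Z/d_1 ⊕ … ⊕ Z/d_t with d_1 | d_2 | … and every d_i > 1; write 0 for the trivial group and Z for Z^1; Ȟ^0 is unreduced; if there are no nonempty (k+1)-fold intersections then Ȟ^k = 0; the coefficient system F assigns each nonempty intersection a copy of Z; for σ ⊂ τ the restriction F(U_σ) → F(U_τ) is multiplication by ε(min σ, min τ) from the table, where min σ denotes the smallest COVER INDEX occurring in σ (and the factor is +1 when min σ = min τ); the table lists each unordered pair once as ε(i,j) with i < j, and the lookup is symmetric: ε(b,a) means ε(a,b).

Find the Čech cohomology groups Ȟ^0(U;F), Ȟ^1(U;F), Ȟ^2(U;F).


Ȟ^0 = 0; Ȟ^1 = Z ⊕ Z/2; Ȟ^2 = 0

nonempty intersections:
  U12={p5,p7} U14={p1} U15={p9} U16={p4} U23={p6} U34={p3} U56={p8}
C dims 6,7; δ0: rk 6, SNF 1^5·2
Ȟ^0: (6−6)−0=0 ⇒ 0
Ȟ^1: (7−0)−6=1 plus torsion [2] ⇒ Z ⊕ Z/2
Ȟ^2: (0−0)−0=0 ⇒ 0


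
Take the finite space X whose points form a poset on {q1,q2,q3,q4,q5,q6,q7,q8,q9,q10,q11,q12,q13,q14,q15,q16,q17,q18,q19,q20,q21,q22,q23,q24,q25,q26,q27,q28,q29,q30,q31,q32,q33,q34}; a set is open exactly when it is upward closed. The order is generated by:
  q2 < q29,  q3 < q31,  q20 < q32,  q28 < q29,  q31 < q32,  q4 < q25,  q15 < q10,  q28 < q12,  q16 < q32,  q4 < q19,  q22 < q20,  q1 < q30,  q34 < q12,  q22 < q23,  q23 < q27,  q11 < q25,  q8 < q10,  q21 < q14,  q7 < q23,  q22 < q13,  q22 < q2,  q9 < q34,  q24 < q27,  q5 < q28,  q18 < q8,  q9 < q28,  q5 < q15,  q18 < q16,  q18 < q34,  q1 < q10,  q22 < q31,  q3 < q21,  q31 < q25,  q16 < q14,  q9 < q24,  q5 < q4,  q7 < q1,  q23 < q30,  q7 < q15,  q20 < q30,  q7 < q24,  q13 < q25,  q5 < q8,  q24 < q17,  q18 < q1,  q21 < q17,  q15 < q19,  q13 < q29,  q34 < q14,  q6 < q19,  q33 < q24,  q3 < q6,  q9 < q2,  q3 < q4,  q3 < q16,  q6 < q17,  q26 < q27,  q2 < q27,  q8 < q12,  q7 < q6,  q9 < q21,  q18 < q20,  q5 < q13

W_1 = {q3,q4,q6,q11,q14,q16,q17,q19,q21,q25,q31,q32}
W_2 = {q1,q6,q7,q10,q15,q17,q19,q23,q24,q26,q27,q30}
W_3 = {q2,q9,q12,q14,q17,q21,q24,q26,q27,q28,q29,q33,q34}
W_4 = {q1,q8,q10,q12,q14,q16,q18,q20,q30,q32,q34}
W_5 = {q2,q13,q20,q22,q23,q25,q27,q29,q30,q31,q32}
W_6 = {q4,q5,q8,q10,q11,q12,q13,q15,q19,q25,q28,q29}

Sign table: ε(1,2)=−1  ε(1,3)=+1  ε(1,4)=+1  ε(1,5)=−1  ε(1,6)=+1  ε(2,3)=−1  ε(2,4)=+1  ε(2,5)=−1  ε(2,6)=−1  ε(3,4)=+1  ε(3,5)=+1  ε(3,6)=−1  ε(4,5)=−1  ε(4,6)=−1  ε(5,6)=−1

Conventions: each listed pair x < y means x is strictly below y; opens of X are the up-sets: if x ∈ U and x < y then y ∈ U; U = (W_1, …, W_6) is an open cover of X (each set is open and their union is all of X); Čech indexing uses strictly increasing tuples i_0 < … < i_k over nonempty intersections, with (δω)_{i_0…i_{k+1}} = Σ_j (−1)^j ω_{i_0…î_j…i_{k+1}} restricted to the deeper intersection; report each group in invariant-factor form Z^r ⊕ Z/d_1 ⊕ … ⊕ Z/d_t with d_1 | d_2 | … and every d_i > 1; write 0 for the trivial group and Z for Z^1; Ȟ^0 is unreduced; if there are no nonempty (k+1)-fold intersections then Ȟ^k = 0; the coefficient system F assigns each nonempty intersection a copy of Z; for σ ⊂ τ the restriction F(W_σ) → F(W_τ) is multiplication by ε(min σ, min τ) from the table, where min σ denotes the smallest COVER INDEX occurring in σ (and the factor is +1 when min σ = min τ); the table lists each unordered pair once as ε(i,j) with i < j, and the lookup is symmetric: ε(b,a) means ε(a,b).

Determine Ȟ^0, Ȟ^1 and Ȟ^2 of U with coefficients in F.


Ȟ^0(U;F) ≅ 0,  Ȟ^1(U;F) ≅ Z/2,  Ȟ^2(U;F) ≅ Z

nerve simplices:
  W12={q6,q17,q19} W13={q14,q17,q21} W14={q14,q16,q32} W15={q25,q31,q32} W16={q4,q11,q19,q25} W23={q17,q24,q26,q27} W24={q1,q10,q30} W25={q23,q27,q30} W26={q10,q15,q19} W34={q12,q14,q34} W35={q2,q27,q29} W36={q12,q28,q29} W45={q20,q30,q32} W46={q8,q10,q12} W56={q13,q25,q29}
  W123={q17} W126={q19} W134={q14} W145={q32} W156={q25} W235={q27} W245={q30} W246={q10} W346={q12} W356={q29}
C dims 6,15,10; δ0: rk 6, SNF 1^5·2; δ1: rk 9, SNF 1^9
degree 0: 6−6−0 = 0 → Ȟ^0 ≅ 0
degree 1: 15−9−6 = 0 plus torsion [2] → Ȟ^1 ≅ Z/2
degree 2: 10−0−9 = 1 → Ȟ^2 ≅ Z


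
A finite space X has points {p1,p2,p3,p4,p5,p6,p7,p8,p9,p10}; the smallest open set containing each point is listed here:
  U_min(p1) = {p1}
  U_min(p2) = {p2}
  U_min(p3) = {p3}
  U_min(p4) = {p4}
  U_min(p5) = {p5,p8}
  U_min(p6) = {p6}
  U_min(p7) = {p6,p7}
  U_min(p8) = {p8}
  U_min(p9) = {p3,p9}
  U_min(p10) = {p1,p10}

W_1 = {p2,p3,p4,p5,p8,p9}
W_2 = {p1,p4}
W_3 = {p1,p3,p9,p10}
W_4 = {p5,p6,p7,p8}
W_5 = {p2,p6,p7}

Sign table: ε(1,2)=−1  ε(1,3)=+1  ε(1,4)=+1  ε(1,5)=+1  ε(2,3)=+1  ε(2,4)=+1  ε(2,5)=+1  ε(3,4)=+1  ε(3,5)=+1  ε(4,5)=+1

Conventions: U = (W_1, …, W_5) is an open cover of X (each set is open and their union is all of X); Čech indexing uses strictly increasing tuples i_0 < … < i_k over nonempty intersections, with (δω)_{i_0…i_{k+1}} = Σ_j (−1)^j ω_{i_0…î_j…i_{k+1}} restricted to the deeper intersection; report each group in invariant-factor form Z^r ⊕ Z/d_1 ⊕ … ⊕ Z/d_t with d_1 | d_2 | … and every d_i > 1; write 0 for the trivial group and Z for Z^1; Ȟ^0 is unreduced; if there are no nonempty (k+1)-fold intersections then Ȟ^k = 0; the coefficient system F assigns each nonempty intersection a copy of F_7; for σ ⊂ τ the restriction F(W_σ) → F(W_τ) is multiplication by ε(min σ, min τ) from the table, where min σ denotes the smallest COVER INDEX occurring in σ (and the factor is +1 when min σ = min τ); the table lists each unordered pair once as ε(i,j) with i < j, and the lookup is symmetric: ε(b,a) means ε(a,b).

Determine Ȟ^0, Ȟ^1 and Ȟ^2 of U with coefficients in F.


nerve simplices:
  W12={p4} W13={p3,p9} W14={p5,p8} W15={p2} W23={p1} W45={p6,p7}
C dims 5,6; δ0: rk_F7 5
degree 0: 5−5−0 = 0 → Ȟ^0 ≅ 0
degree 1: 6−0−5 = 1 → Ȟ^1 ≅ Z/7
degree 2: 0−0−0 = 0 → Ȟ^2 ≅ 0

Ȟ^0(U;F) ≅ 0, Ȟ^1(U;F) ≅ Z/7 and Ȟ^2(U;F) ≅ 0


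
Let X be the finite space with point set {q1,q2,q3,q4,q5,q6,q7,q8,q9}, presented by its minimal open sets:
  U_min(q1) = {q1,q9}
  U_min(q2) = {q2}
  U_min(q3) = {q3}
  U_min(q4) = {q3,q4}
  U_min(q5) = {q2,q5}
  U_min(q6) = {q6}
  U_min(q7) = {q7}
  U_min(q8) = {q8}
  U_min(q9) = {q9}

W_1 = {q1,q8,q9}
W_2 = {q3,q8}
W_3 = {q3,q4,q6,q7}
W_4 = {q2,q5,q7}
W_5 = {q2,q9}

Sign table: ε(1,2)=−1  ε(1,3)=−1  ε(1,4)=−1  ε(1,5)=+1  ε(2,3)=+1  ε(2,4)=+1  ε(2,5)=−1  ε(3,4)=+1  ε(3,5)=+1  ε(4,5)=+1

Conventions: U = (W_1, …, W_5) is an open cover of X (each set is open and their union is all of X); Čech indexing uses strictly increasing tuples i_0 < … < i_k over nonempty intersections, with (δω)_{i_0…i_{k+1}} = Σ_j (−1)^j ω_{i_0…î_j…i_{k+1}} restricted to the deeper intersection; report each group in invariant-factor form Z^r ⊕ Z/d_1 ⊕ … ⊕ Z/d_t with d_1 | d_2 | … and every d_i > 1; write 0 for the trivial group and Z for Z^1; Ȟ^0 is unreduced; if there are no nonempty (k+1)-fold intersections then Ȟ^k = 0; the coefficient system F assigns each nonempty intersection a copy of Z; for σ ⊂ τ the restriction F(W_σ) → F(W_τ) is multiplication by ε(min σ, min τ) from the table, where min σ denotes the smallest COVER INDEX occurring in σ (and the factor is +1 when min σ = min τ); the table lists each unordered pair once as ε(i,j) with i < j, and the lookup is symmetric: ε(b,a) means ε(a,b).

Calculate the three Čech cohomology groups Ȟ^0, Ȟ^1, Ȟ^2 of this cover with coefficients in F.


intersection data:
  W12={q8} W15={q9} W23={q3} W34={q7} W45={q2}
C dims 5,5; δ0: rk 5, SNF 1^4·2
Ȟ^0 = (5 − 5) − 0 = 0, so Ȟ^0 ≅ 0
Ȟ^1 = (5 − 0) − 5 = 0 plus torsion [2], so Ȟ^1 ≅ Z/2
Ȟ^2 = (0 − 0) − 0 = 0, so Ȟ^2 ≅ 0

Ȟ^0 = 0, Ȟ^1 = Z/2, Ȟ^2 = 0


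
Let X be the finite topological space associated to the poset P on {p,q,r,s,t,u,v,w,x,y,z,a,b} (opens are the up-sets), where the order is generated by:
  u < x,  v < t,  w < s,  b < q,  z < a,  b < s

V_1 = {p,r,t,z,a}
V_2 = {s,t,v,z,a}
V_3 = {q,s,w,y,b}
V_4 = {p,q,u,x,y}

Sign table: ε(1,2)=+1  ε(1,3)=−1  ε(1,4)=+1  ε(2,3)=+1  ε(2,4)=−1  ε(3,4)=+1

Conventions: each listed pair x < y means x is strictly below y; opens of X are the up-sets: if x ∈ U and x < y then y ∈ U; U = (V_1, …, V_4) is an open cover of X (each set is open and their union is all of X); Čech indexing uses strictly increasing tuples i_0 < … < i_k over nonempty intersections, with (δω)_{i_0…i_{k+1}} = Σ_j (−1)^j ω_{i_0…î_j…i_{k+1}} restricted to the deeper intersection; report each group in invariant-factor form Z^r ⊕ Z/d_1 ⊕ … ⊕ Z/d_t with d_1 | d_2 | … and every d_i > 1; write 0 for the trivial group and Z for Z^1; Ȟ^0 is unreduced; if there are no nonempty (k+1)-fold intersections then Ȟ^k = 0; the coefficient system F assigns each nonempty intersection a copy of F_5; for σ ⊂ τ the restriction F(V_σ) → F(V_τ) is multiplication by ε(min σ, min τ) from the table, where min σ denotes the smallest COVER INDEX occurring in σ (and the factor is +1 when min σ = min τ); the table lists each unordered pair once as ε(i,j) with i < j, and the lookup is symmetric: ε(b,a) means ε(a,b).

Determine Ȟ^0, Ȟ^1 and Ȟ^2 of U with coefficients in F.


Ȟ^0 = Z/5, Ȟ^1 = Z/5, Ȟ^2 = 0

intersection data:
  V12={t,z,a} V14={p} V23={s} V34={q,y}
C dims 4,4; δ0: rk_F5 3
Ȟ^0 = (4 − 3) − 0 = 1, so Ȟ^0 ≅ Z/5
Ȟ^1 = (4 − 0) − 3 = 1, so Ȟ^1 ≅ Z/5
Ȟ^2 = (0 − 0) − 0 = 0, so Ȟ^2 ≅ 0


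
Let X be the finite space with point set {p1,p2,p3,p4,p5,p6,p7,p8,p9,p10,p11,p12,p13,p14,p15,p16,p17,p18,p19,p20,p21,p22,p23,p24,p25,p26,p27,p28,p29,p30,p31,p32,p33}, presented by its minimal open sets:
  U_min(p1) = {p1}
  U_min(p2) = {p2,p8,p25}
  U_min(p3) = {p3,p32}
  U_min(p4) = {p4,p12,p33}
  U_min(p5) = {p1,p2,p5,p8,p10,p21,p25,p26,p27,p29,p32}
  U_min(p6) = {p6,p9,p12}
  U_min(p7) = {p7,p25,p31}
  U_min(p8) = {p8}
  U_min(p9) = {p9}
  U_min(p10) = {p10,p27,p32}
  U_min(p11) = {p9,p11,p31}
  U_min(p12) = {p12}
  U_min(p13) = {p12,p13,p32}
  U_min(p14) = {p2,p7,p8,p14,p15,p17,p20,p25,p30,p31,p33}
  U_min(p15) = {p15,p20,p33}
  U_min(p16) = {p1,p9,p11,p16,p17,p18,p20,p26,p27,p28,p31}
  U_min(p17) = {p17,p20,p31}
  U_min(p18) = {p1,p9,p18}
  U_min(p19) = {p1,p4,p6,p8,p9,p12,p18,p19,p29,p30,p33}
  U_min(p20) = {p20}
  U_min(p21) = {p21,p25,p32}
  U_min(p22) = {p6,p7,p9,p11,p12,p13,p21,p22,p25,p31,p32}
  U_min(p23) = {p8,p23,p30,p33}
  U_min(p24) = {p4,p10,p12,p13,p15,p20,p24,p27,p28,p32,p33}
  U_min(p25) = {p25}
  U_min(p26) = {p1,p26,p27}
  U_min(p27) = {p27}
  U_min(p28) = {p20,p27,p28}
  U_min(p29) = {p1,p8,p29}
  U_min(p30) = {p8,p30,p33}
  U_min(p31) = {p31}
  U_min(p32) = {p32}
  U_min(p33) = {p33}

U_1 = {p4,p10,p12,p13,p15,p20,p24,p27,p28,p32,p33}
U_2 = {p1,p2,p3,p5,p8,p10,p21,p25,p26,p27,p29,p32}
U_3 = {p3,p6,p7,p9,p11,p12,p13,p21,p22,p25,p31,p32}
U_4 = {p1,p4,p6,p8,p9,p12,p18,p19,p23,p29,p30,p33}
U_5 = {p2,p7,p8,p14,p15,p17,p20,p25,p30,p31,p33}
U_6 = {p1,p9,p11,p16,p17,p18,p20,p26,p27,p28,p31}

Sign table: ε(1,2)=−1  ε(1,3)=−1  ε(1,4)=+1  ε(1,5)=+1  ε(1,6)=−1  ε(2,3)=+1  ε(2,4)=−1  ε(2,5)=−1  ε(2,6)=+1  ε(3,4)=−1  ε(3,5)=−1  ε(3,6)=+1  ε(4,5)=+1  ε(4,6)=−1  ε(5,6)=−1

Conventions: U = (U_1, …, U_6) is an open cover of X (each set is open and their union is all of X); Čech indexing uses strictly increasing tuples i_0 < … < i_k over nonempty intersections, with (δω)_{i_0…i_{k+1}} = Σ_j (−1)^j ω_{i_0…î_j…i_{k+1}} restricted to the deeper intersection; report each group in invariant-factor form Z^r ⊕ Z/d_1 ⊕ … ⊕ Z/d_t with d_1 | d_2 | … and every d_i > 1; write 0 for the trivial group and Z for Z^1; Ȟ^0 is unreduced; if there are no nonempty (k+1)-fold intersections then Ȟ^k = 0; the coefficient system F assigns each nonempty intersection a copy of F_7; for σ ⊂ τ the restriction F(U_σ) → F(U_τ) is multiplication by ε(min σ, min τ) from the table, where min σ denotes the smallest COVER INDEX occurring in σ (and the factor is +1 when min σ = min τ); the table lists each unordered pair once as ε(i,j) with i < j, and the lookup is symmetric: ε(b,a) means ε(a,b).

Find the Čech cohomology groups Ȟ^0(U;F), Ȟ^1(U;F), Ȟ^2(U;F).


nerve of the cover:
  U12={p10,p27,p32} U13={p12,p13,p32} U14={p4,p12,p33} U15={p15,p20,p33} U16={p20,p27,p28} U23={p3,p21,p25,p32} U24={p1,p8,p29} U25={p2,p8,p25} U26={p1,p26,p27} U34={p6,p9,p12} U35={p7,p25,p31} U36={p9,p11,p31} U45={p8,p30,p33} U46={p1,p9,p18} U56={p17,p20,p31}
  U123={p32} U126={p27} U134={p12} U145={p33} U156={p20} U235={p25} U245={p8} U246={p1} U346={p9} U356={p31}
C dims 6,15,10; δ0: rk_F7 5; δ1: rk_F7 10
Ȟ^0 = (6 − 5) − 0 = 1, so Ȟ^0 ≅ Z/7
Ȟ^1 = (15 − 10) − 5 = 0, so Ȟ^1 ≅ 0
Ȟ^2 = (10 − 0) − 10 = 0, so Ȟ^2 ≅ 0

Ȟ^0 = Z/7, Ȟ^1 = 0 and Ȟ^2 = 0


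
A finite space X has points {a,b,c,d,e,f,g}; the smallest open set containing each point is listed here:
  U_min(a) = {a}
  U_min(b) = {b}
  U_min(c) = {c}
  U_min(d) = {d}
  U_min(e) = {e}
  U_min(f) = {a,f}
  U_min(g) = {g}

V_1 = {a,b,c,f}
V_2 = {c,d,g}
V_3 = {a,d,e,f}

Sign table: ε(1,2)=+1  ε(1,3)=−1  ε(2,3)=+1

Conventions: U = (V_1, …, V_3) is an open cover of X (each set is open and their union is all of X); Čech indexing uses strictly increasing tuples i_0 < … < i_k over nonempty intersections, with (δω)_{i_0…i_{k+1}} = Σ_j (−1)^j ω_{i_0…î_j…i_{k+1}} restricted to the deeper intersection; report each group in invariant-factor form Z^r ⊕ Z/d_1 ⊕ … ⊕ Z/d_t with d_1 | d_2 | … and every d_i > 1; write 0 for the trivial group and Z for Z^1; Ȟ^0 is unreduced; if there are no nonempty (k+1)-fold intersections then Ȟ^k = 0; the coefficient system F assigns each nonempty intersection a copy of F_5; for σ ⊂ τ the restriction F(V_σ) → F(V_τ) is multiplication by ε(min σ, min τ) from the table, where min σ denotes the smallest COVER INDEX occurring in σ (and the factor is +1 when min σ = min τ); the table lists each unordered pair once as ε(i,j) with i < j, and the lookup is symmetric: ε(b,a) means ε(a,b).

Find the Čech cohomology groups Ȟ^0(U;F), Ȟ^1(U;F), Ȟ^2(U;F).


Ȟ^0 ≅ 0; Ȟ^1 ≅ 0; Ȟ^2 ≅ 0

cover nerve:
  V12={c} V13={a,f} V23={d}
C dims 3,3; δ0: rk_F5 3
Ȟ^0: (3−3)−0=0 ⇒ 0
Ȟ^1: (3−0)−3=0 ⇒ 0
Ȟ^2: (0−0)−0=0 ⇒ 0


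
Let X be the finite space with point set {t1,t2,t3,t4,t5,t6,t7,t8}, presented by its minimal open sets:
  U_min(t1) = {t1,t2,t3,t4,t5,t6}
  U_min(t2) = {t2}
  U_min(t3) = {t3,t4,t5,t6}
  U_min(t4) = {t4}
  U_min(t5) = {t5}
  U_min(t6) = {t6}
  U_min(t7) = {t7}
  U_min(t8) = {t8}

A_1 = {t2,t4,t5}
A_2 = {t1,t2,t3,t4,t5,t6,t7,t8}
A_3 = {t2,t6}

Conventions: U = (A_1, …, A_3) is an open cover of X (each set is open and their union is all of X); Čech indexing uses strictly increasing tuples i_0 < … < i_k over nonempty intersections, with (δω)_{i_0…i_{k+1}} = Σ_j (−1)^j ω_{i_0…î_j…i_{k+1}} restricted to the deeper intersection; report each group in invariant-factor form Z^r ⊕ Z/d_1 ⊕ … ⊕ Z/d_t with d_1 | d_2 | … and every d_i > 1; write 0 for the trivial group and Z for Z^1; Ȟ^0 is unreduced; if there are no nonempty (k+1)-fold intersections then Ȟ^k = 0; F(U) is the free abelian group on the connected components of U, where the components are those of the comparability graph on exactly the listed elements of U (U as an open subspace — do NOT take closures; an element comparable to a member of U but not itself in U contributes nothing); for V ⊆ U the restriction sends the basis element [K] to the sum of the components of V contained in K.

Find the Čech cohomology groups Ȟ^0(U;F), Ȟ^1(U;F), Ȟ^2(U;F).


nonempty overlaps:
  A12={t2,t4,t5} A13={t2} A23={t2,t6}
  A123={t2}
components per intersection:
  A1: {t2} {t4} {t5}
  A2: {t1,t2,t3,t4,t5,t6} {t7} {t8}
  A3: {t2} {t6}
  A12: {t2} {t4} {t5}
  A13: {t2}
  A23: {t2} {t6}
  A123: {t2}
C dims 8,6,1; δ0: rk 5, SNF 1^5; δ1: rk 1, SNF 1^1
degree 0: 8−5−0 = 3 → Ȟ^0 ≅ Z^3
degree 1: 6−1−5 = 0 → Ȟ^1 ≅ 0
degree 2: 1−0−1 = 0 → Ȟ^2 ≅ 0

Ȟ^0(U;F) ≅ Z^3, Ȟ^1(U;F) ≅ 0 and Ȟ^2(U;F) ≅ 0


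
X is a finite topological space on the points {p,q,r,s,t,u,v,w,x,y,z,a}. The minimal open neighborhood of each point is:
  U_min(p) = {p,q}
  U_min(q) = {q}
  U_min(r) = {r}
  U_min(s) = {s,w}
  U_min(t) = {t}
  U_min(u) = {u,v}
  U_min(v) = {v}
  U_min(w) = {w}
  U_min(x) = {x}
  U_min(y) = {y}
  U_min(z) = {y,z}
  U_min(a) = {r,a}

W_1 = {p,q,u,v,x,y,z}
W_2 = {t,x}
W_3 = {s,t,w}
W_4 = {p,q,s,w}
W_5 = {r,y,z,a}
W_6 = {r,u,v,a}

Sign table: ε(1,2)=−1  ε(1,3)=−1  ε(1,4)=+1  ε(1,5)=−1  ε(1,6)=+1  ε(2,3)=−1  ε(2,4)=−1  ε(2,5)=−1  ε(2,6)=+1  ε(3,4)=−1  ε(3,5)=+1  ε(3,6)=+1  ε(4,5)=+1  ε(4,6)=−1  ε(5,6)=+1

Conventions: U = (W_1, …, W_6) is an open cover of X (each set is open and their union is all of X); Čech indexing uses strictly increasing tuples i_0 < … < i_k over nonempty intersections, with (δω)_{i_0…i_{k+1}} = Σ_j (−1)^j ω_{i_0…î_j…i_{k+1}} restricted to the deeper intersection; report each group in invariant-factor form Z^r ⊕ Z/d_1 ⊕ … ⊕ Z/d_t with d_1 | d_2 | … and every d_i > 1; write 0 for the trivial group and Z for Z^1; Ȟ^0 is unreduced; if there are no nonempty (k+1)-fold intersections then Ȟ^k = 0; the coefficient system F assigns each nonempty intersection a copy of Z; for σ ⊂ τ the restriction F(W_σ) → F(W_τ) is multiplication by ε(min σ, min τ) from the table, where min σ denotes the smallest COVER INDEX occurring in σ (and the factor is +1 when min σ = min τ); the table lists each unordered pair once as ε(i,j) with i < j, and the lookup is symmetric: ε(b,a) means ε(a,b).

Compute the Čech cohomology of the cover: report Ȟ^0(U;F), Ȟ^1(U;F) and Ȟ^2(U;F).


nonempty overlaps:
  W12={x} W14={p,q} W15={y,z} W16={u,v} W23={t} W34={s,w} W56={r,a}
C dims 6,7; δ0: rk 6, SNF 1^5·2
degree 0: 6−6−0 = 0 → Ȟ^0 ≅ 0
degree 1: 7−0−6 = 1 plus torsion [2] → Ȟ^1 ≅ Z ⊕ Z/2
degree 2: 0−0−0 = 0 → Ȟ^2 ≅ 0

Ȟ^0(U;F) ≅ 0,  Ȟ^1(U;F) ≅ Z ⊕ Z/2,  Ȟ^2(U;F) ≅ 0


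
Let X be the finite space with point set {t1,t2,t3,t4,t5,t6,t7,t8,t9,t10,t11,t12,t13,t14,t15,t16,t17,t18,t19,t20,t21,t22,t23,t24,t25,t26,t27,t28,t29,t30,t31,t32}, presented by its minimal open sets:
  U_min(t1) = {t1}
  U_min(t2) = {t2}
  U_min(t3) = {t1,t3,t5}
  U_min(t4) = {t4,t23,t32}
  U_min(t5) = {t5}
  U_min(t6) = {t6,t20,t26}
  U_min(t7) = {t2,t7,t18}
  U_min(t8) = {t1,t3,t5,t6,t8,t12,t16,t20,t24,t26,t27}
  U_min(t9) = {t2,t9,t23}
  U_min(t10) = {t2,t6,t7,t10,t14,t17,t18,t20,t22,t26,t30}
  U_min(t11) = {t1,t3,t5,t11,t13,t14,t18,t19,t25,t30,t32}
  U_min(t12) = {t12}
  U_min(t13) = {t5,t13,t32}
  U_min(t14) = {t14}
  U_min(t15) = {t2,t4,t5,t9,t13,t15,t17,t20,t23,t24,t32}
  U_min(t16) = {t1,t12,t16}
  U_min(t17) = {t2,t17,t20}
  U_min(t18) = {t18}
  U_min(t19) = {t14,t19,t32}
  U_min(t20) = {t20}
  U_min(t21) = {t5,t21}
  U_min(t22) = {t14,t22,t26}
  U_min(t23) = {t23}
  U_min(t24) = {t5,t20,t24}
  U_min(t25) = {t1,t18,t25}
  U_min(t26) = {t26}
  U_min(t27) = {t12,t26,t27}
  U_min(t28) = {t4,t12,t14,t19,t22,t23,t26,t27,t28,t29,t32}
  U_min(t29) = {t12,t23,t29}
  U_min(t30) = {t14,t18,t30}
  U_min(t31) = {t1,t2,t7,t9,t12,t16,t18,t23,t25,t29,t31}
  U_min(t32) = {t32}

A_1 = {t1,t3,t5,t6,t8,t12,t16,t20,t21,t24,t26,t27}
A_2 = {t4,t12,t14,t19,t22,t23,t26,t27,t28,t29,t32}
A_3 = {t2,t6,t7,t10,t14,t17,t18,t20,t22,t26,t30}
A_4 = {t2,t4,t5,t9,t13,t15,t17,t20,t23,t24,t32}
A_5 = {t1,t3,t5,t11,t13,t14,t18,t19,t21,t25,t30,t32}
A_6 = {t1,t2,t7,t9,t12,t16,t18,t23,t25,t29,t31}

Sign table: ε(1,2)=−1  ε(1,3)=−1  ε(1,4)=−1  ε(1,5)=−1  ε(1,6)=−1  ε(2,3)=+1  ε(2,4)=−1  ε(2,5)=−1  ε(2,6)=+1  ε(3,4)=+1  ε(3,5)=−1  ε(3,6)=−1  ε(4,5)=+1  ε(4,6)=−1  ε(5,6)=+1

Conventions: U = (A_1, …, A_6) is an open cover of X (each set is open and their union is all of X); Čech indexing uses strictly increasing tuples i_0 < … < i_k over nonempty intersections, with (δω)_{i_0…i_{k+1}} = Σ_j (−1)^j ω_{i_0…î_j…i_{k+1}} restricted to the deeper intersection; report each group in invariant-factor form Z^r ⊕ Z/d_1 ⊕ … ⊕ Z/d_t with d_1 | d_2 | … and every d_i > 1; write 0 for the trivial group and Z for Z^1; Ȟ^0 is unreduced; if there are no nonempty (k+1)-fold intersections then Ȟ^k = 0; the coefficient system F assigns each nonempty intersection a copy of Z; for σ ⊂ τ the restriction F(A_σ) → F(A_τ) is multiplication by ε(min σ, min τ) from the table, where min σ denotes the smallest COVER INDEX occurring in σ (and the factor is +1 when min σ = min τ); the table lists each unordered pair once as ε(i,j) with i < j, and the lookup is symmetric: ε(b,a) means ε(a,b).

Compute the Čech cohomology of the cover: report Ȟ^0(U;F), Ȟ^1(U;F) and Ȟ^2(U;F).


Ȟ^0(U;F) ≅ 0, Ȟ^1(U;F) ≅ Z/2 and Ȟ^2(U;F) ≅ Z

cover nerve:
  A12={t12,t26,t27} A13={t6,t20,t26} A14={t5,t20,t24} A15={t1,t3,t5,t21} A16={t1,t12,t16} A23={t14,t22,t26} A24={t4,t23,t32} A25={t14,t19,t32} A26={t12,t23,t29} A34={t2,t17,t20} A35={t14,t18,t30} A36={t2,t7,t18} A45={t5,t13,t32} A46={t2,t9,t23} A56={t1,t18,t25}
  A123={t26} A126={t12} A134={t20} A145={t5} A156={t1} A235={t14} A245={t32} A246={t23} A346={t2} A356={t18}
C dims 6,15,10; δ0: rk 6, SNF 1^5·2; δ1: rk 9, SNF 1^9
Ȟ^0: (6−6)−0=0 ⇒ 0
Ȟ^1: (15−9)−6=0 plus torsion [2] ⇒ Z/2
Ȟ^2: (10−0)−9=1 ⇒ Z


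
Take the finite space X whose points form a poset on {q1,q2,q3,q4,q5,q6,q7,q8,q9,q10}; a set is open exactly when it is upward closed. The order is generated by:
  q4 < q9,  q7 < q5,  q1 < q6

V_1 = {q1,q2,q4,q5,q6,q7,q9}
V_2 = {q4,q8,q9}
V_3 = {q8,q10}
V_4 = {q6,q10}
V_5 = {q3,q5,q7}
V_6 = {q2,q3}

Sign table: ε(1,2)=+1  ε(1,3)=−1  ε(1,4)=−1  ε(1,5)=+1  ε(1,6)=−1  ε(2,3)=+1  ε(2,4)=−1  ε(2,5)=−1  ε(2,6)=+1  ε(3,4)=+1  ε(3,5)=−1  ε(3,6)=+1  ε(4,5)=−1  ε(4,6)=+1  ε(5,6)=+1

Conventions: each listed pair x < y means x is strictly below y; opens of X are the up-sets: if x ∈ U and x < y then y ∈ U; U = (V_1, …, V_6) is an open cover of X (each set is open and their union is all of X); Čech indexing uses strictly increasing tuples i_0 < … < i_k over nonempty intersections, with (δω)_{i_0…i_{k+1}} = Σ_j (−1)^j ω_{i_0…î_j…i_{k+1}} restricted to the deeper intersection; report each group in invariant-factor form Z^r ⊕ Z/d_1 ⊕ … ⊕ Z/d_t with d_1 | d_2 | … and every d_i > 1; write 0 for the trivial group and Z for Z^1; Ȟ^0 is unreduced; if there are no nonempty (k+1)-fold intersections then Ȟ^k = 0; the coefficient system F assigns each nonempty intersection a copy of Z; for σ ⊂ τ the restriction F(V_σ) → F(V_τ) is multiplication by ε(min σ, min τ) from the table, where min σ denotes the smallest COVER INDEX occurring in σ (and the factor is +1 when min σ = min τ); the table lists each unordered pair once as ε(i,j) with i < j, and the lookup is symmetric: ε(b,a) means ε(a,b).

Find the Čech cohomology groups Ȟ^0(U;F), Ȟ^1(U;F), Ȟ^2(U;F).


cover nerve:
  V12={q4,q9} V14={q6} V15={q5,q7} V16={q2} V23={q8} V34={q10} V56={q3}
C dims 6,7; δ0: rk 6, SNF 1^5·2
Ȟ^0: (6−6)−0=0 ⇒ 0
Ȟ^1: (7−0)−6=1 plus torsion [2] ⇒ Z ⊕ Z/2
Ȟ^2: (0−0)−0=0 ⇒ 0

Ȟ^0(U;F) ≅ 0,  Ȟ^1(U;F) ≅ Z ⊕ Z/2,  Ȟ^2(U;F) ≅ 0


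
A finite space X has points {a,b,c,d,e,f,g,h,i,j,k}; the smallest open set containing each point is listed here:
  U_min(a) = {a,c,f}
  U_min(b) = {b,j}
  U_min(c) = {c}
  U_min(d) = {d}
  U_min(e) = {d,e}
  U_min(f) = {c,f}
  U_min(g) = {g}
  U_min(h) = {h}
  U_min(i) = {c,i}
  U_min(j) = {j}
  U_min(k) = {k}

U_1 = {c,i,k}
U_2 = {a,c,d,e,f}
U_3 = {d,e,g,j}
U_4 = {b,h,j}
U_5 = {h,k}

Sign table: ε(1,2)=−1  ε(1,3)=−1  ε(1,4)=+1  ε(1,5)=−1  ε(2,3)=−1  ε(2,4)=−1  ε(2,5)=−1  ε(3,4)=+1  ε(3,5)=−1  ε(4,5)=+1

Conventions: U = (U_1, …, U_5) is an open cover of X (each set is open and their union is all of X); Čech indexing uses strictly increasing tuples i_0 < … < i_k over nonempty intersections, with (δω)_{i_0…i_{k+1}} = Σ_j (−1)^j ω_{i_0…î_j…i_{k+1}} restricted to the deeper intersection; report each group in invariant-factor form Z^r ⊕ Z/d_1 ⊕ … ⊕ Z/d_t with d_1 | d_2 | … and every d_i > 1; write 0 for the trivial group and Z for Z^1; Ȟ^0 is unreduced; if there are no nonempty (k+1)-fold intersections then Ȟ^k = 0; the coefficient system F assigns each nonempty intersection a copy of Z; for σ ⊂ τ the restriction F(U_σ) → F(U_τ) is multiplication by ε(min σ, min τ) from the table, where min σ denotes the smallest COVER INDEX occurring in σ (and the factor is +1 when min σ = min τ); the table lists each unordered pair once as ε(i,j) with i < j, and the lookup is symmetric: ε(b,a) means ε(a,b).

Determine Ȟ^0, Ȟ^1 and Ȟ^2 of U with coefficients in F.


Ȟ^0 = 0, Ȟ^1 = Z/2 and Ȟ^2 = 0

nerve of the cover:
  U12={c} U15={k} U23={d,e} U34={j} U45={h}
C dims 5,5; δ0: rk 5, SNF 1^4·2
Ȟ^0 = (5 − 5) − 0 = 0, so Ȟ^0 ≅ 0
Ȟ^1 = (5 − 0) − 5 = 0 plus torsion [2], so Ȟ^1 ≅ Z/2
Ȟ^2 = (0 − 0) − 0 = 0, so Ȟ^2 ≅ 0
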